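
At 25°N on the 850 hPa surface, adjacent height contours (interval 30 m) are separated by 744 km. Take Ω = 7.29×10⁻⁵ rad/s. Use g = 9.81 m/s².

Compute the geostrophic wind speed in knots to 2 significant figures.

Coriolis parameter at 25°N:
f = 2Ω sin φ = 2 × 7.29×10⁻⁵ × sin 25° = 6.16×10⁻⁵ s⁻¹
Height gradient: |∂Z/∂n| = 30 m / 744000 m = 4.03×10⁻⁵
On a pressure surface, geostrophic balance gives V_g = (g/f)|∂Z/∂n|:
V_g = 9.81 × 4.03×10⁻⁵ / 6.16×10⁻⁵ = 6.42 m/s
Converting: 6.42 m/s × 1.944 = 12 knots

12 knots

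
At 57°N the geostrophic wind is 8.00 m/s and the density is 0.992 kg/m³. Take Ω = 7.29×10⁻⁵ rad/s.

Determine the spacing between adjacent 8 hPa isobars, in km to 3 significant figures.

Coriolis parameter at 57°N:
f = 2Ω sin φ = 2 × 7.29×10⁻⁵ × sin 57° = 1.22×10⁻⁴ s⁻¹
Geostrophic balance rearranged: |∂P/∂n| = f ρ V_g
|∂P/∂n| = 1.22×10⁻⁴ × 0.992 × 8.00 = 9.70×10⁻⁴ Pa/m
Isobar spacing: Δn = ΔP/|∂P/∂n| = 800 Pa / 9.70×10⁻⁴ Pa/m = 824403 m ≈ 824 km

824 km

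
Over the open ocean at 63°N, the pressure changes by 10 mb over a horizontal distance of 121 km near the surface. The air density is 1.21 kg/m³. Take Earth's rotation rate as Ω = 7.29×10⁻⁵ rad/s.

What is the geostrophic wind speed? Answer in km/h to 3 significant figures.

Coriolis parameter at 63°N:
f = 2Ω sin φ = 2 × 7.29×10⁻⁵ × sin 63° = 1.30×10⁻⁴ s⁻¹
Pressure gradient: |∂P/∂n| = 1000 Pa / 121000 m = 8.26×10⁻³ Pa/m
Geostrophic balance (pressure-gradient force = Coriolis force):
V_g = (1/(fρ)) |∂P/∂n| = 8.26×10⁻³ / (1.30×10⁻⁴ × 1.21) = 52.6 m/s
Converting: 52.6 m/s × 3.6 = 189 km/h

189 km/h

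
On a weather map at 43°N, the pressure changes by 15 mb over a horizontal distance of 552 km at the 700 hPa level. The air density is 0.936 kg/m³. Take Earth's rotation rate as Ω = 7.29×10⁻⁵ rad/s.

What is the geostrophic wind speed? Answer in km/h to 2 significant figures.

110 km/h

Coriolis parameter at 43°N:
f = 2Ω sin φ = 2 × 7.29×10⁻⁵ × sin 43° = 9.94×10⁻⁵ s⁻¹
Pressure gradient: |∂P/∂n| = 1500 Pa / 552000 m = 2.72×10⁻³ Pa/m
Geostrophic balance (pressure-gradient force = Coriolis force):
V_g = (1/(fρ)) |∂P/∂n| = 2.72×10⁻³ / (9.94×10⁻⁵ × 0.936) = 29.2 m/s
Converting: 29.2 m/s × 3.6 = 110 km/h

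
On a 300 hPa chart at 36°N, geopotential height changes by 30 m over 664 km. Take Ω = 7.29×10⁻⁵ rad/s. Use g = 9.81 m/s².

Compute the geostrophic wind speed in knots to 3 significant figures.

10.1 knots

Coriolis parameter at 36°N:
f = 2Ω sin φ = 2 × 7.29×10⁻⁵ × sin 36° = 8.57×10⁻⁵ s⁻¹
Height gradient: |∂Z/∂n| = 30 m / 664000 m = 4.52×10⁻⁵
On a pressure surface, geostrophic balance gives V_g = (g/f)|∂Z/∂n|:
V_g = 9.81 × 4.52×10⁻⁵ / 8.57×10⁻⁵ = 5.17 m/s
Converting: 5.17 m/s × 1.944 = 10.1 knots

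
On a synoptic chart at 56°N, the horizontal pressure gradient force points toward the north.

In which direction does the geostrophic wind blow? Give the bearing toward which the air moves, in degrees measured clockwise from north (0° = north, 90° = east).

090°

The pressure-gradient force points toward the north (bearing 000°).
Geostrophic balance: in the Northern Hemisphere the Coriolis force deflects motion to the right, so the geostrophic wind blows 90° to the right of the pressure-gradient force (low pressure on the left).
Rotating 000° by 90° clockwise gives 090° — the wind blows toward the east.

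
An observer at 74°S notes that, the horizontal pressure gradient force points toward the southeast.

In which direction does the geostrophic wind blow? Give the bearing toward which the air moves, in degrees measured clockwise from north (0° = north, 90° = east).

The pressure-gradient force points toward the southeast (bearing 135°).
Geostrophic balance: in the Southern Hemisphere the Coriolis force deflects motion to the left, so the geostrophic wind blows 90° to the left of the pressure-gradient force (low pressure on the right).
Rotating 135° by 90° counterclockwise gives 045° — the wind blows toward the northeast.

045°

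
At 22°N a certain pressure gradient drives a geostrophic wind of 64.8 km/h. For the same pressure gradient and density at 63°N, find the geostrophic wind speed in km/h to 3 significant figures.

27.2 km/h

With the same pressure gradient and density, V_g ∝ 1/f ∝ 1/sin φ.
V₂ = V₁ · sin φ₁ / sin φ₂ = 64.8 × sin 22° / sin 63°
V₂ = 64.8 × 0.3746/0.8910 = 27.2 km/h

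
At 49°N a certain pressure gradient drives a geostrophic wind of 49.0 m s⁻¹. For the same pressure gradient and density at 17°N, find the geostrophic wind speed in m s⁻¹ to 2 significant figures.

With the same pressure gradient and density, V_g ∝ 1/f ∝ 1/sin φ.
V₂ = V₁ · sin φ₁ / sin φ₂ = 49.0 × sin 49° / sin 17°
V₂ = 49.0 × 0.7547/0.2924 = 130 m s⁻¹

130 m s⁻¹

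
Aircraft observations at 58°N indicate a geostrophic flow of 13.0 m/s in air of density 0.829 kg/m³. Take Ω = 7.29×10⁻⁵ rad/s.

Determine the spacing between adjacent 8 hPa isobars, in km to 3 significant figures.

Coriolis parameter at 58°N:
f = 2Ω sin φ = 2 × 7.29×10⁻⁵ × sin 58° = 1.24×10⁻⁴ s⁻¹
Geostrophic balance rearranged: |∂P/∂n| = f ρ V_g
|∂P/∂n| = 1.24×10⁻⁴ × 0.829 × 13.0 = 1.33×10⁻³ Pa/m
Isobar spacing: Δn = ΔP/|∂P/∂n| = 800 Pa / 1.33×10⁻³ Pa/m = 600363 m ≈ 600 km

600 km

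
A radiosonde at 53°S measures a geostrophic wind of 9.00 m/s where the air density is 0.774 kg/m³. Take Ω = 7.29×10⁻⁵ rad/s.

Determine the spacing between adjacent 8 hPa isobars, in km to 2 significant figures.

990 km

Coriolis parameter at 53°S:
f = 2Ω sin φ = 2 × 7.29×10⁻⁵ × sin 53° = 1.16×10⁻⁴ s⁻¹
Geostrophic balance rearranged: |∂P/∂n| = f ρ V_g
|∂P/∂n| = 1.16×10⁻⁴ × 0.774 × 9.00 = 8.11×10⁻⁴ Pa/m
Isobar spacing: Δn = ΔP/|∂P/∂n| = 800 Pa / 8.11×10⁻⁴ Pa/m = 986280 m ≈ 990 km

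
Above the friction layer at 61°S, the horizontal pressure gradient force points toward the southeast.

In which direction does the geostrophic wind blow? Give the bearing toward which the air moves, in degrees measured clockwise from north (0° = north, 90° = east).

The pressure-gradient force points toward the southeast (bearing 135°).
Geostrophic balance: in the Southern Hemisphere the Coriolis force deflects motion to the left, so the geostrophic wind blows 90° to the left of the pressure-gradient force (low pressure on the right).
Rotating 135° by 90° counterclockwise gives 045° — the wind blows toward the northeast.

045°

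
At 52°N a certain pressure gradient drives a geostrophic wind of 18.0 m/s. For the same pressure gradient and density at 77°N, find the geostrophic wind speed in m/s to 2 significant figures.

15 m/s

With the same pressure gradient and density, V_g ∝ 1/f ∝ 1/sin φ.
V₂ = V₁ · sin φ₁ / sin φ₂ = 18.0 × sin 52° / sin 77°
V₂ = 18.0 × 0.7880/0.9744 = 15 m/s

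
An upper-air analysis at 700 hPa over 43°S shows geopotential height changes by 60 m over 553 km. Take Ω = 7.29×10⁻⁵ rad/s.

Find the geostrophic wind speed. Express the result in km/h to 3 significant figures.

38.5 km/h

Coriolis parameter at 43°S:
f = 2Ω sin φ = 2 × 7.29×10⁻⁵ × sin 43° = 9.94×10⁻⁵ s⁻¹
Height gradient: |∂Z/∂n| = 60 m / 553000 m = 1.08×10⁻⁴
On a pressure surface, geostrophic balance gives V_g = (g/f)|∂Z/∂n|:
V_g = 9.81 × 1.08×10⁻⁴ / 9.94×10⁻⁵ = 10.7 m/s
Converting: 10.7 m/s × 3.6 = 38.5 km/h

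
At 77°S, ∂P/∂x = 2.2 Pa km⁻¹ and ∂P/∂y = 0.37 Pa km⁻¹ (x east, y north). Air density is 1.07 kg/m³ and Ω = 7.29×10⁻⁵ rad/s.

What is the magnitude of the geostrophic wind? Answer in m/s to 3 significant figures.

Coriolis parameter at 77°S:
f = 2Ω sin φ = 2 × 7.29×10⁻⁵ × sin 77° = 1.42×10⁻⁴ s⁻¹
In the Southern Hemisphere f is negative: f = −1.42×10⁻⁴ s⁻¹.
Component geostrophic relations (x east, y north):
u_g = −(1/(fρ)) ∂P/∂y,  v_g = (1/(fρ)) ∂P/∂x
u_g = −(0.37×10⁻³)/(−1.42×10⁻⁴ × 1.07) = 2.43 m/s;  v_g = (2.2×10⁻³)/(−1.42×10⁻⁴ × 1.07) = −14.5 m/s
|V_g| = √(u_g² + v_g²) = 14.7 m/s

14.7 m/s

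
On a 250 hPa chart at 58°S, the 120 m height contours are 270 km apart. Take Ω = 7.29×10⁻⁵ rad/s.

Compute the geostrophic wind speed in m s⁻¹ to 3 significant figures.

35.3 m s⁻¹

Coriolis parameter at 58°S:
f = 2Ω sin φ = 2 × 7.29×10⁻⁵ × sin 58° = 1.24×10⁻⁴ s⁻¹
Height gradient: |∂Z/∂n| = 120 m / 270000 m = 4.44×10⁻⁴
On a pressure surface, geostrophic balance gives V_g = (g/f)|∂Z/∂n|:
V_g = 9.81 × 4.44×10⁻⁴ / 1.24×10⁻⁴ = 35.3 m/s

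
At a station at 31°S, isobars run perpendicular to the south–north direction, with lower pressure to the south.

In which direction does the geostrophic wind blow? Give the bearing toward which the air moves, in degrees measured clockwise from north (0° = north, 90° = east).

090°

The pressure-gradient force points toward the south (bearing 180°).
Geostrophic balance: in the Southern Hemisphere the Coriolis force deflects motion to the left, so the geostrophic wind blows 90° to the left of the pressure-gradient force (low pressure on the right).
Rotating 180° by 90° counterclockwise gives 090° — the wind blows toward the east.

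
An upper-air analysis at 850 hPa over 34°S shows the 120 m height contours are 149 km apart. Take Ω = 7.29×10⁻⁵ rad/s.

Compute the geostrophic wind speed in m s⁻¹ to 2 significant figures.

97 m s⁻¹

Coriolis parameter at 34°S:
f = 2Ω sin φ = 2 × 7.29×10⁻⁵ × sin 34° = 8.15×10⁻⁵ s⁻¹
Height gradient: |∂Z/∂n| = 120 m / 149000 m = 8.05×10⁻⁴
On a pressure surface, geostrophic balance gives V_g = (g/f)|∂Z/∂n|:
V_g = 9.81 × 8.05×10⁻⁴ / 8.15×10⁻⁵ = 96.9 m/s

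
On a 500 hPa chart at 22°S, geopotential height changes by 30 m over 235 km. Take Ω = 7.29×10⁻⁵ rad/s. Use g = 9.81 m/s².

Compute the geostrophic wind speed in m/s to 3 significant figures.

Coriolis parameter at 22°S:
f = 2Ω sin φ = 2 × 7.29×10⁻⁵ × sin 22° = 5.46×10⁻⁵ s⁻¹
Height gradient: |∂Z/∂n| = 30 m / 235000 m = 1.28×10⁻⁴
On a pressure surface, geostrophic balance gives V_g = (g/f)|∂Z/∂n|:
V_g = 9.81 × 1.28×10⁻⁴ / 5.46×10⁻⁵ = 22.9 m/s

22.9 m/s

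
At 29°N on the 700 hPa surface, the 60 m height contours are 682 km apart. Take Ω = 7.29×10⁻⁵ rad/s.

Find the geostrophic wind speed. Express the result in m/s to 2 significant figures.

12 m/s

Coriolis parameter at 29°N:
f = 2Ω sin φ = 2 × 7.29×10⁻⁵ × sin 29° = 7.07×10⁻⁵ s⁻¹
Height gradient: |∂Z/∂n| = 60 m / 682000 m = 8.80×10⁻⁵
On a pressure surface, geostrophic balance gives V_g = (g/f)|∂Z/∂n|:
V_g = 9.81 × 8.80×10⁻⁵ / 7.07×10⁻⁵ = 12.2 m/s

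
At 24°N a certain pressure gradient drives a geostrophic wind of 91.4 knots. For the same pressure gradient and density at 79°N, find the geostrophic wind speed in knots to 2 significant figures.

38 knots

With the same pressure gradient and density, V_g ∝ 1/f ∝ 1/sin φ.
V₂ = V₁ · sin φ₁ / sin φ₂ = 91.4 × sin 24° / sin 79°
V₂ = 91.4 × 0.4067/0.9816 = 38 knots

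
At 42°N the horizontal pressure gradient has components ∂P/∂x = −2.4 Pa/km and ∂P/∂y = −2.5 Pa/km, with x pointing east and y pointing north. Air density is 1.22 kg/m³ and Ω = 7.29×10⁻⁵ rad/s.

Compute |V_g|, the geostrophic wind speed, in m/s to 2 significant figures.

29 m/s

Coriolis parameter at 42°N:
f = 2Ω sin φ = 2 × 7.29×10⁻⁵ × sin 42° = 9.76×10⁻⁵ s⁻¹
Component geostrophic relations (x east, y north):
u_g = −(1/(fρ)) ∂P/∂y,  v_g = (1/(fρ)) ∂P/∂x
u_g = −(−2.5×10⁻³)/(9.76×10⁻⁵ × 1.22) = 21.0 m/s;  v_g = (−2.4×10⁻³)/(9.76×10⁻⁵ × 1.22) = −20.2 m/s
|V_g| = √(u_g² + v_g²) = 29.1 m/s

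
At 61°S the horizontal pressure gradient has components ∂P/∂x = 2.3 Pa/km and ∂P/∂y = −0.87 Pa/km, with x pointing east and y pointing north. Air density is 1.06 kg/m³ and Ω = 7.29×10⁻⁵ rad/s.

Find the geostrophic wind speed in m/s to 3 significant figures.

18.2 m/s

Coriolis parameter at 61°S:
f = 2Ω sin φ = 2 × 7.29×10⁻⁵ × sin 61° = 1.28×10⁻⁴ s⁻¹
In the Southern Hemisphere f is negative: f = −1.28×10⁻⁴ s⁻¹.
Component geostrophic relations (x east, y north):
u_g = −(1/(fρ)) ∂P/∂y,  v_g = (1/(fρ)) ∂P/∂x
u_g = −(−0.87×10⁻³)/(−1.28×10⁻⁴ × 1.06) = −6.44 m/s;  v_g = (2.3×10⁻³)/(−1.28×10⁻⁴ × 1.06) = −17.0 m/s
|V_g| = √(u_g² + v_g²) = 18.2 m/s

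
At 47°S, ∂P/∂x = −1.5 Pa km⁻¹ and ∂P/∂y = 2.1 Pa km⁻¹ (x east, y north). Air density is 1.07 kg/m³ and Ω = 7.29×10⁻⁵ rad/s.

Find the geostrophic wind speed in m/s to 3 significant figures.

22.6 m/s

Coriolis parameter at 47°S:
f = 2Ω sin φ = 2 × 7.29×10⁻⁵ × sin 47° = 1.07×10⁻⁴ s⁻¹
In the Southern Hemisphere f is negative: f = −1.07×10⁻⁴ s⁻¹.
Component geostrophic relations (x east, y north):
u_g = −(1/(fρ)) ∂P/∂y,  v_g = (1/(fρ)) ∂P/∂x
u_g = −(2.1×10⁻³)/(−1.07×10⁻⁴ × 1.07) = 18.4 m/s;  v_g = (−1.5×10⁻³)/(−1.07×10⁻⁴ × 1.07) = 13.1 m/s
|V_g| = √(u_g² + v_g²) = 22.6 m/s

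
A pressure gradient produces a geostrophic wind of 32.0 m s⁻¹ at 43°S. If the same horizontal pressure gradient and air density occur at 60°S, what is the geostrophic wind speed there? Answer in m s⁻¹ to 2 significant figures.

With the same pressure gradient and density, V_g ∝ 1/f ∝ 1/sin φ.
V₂ = V₁ · sin φ₁ / sin φ₂ = 32.0 × sin 43° / sin 60°
V₂ = 32.0 × 0.6820/0.8660 = 25 m s⁻¹

25 m s⁻¹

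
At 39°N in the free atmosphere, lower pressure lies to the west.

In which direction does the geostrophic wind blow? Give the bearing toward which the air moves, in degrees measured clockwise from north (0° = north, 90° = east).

000°

The pressure-gradient force points toward the west (bearing 270°).
Geostrophic balance: in the Northern Hemisphere the Coriolis force deflects motion to the right, so the geostrophic wind blows 90° to the right of the pressure-gradient force (low pressure on the left).
Rotating 270° by 90° clockwise gives 000° — the wind blows toward the north.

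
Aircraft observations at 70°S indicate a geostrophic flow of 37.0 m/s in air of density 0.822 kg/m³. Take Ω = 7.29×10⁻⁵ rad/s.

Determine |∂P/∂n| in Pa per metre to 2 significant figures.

Coriolis parameter at 70°S:
f = 2Ω sin φ = 2 × 7.29×10⁻⁵ × sin 70° = 1.37×10⁻⁴ s⁻¹
Geostrophic balance rearranged: |∂P/∂n| = f ρ V_g
|∂P/∂n| = 1.37×10⁻⁴ × 0.822 × 37.0 = 4.17×10⁻³ Pa/m

4.2×10⁻³ Pa/m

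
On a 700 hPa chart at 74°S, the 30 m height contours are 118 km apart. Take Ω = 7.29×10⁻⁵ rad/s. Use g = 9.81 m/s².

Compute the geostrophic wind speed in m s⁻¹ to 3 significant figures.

Coriolis parameter at 74°S:
f = 2Ω sin φ = 2 × 7.29×10⁻⁵ × sin 74° = 1.40×10⁻⁴ s⁻¹
Height gradient: |∂Z/∂n| = 30 m / 118000 m = 2.54×10⁻⁴
On a pressure surface, geostrophic balance gives V_g = (g/f)|∂Z/∂n|:
V_g = 9.81 × 2.54×10⁻⁴ / 1.40×10⁻⁴ = 17.8 m/s

17.8 m s⁻¹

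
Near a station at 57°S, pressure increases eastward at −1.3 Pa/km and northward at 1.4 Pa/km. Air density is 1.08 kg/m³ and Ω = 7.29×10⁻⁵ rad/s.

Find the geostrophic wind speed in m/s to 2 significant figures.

Coriolis parameter at 57°S:
f = 2Ω sin φ = 2 × 7.29×10⁻⁵ × sin 57° = 1.22×10⁻⁴ s⁻¹
In the Southern Hemisphere f is negative: f = −1.22×10⁻⁴ s⁻¹.
Component geostrophic relations (x east, y north):
u_g = −(1/(fρ)) ∂P/∂y,  v_g = (1/(fρ)) ∂P/∂x
u_g = −(1.4×10⁻³)/(−1.22×10⁻⁴ × 1.08) = 10.6 m/s;  v_g = (−1.3×10⁻³)/(−1.22×10⁻⁴ × 1.08) = 9.84 m/s
|V_g| = √(u_g² + v_g²) = 14.5 m/s

14 m/s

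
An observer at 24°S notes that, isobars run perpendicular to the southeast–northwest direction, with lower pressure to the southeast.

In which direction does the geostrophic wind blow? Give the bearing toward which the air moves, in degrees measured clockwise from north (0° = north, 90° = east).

045°

The pressure-gradient force points toward the southeast (bearing 135°).
Geostrophic balance: in the Southern Hemisphere the Coriolis force deflects motion to the left, so the geostrophic wind blows 90° to the left of the pressure-gradient force (low pressure on the right).
Rotating 135° by 90° counterclockwise gives 045° — the wind blows toward the northeast.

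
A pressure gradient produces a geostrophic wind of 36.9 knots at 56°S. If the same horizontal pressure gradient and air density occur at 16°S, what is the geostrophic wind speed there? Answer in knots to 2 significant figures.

With the same pressure gradient and density, V_g ∝ 1/f ∝ 1/sin φ.
V₂ = V₁ · sin φ₁ / sin φ₂ = 36.9 × sin 56° / sin 16°
V₂ = 36.9 × 0.8290/0.2756 = 110 knots

110 knots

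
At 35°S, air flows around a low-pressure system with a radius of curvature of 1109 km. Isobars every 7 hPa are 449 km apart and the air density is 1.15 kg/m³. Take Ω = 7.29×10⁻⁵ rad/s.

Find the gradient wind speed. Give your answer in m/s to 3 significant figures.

Coriolis parameter at 35°S:
f = 2Ω sin φ = 2 × 7.29×10⁻⁵ × sin 35° = 8.36×10⁻⁵ s⁻¹
Pressure gradient: |∂P/∂n| = 700 Pa / 449000 m = 1.56×10⁻³ Pa/m
Geostrophic speed: V_g = |∂P/∂n|/(fρ) = 1.56×10⁻³/(8.36×10⁻⁵ × 1.15) = 16.2 m/s
Around a low, centrifugal force acts outward with Coriolis, so pressure-gradient force balances both:
(1/ρ)|∂P/∂n| = fV + V²/R  →  V² + fR·V − fR·V_g = 0
With fR = 8.36×10⁻⁵ × 1109×10³ m = 92.7 m/s:
V = [−fR + √((fR)² + 4 fR V_g)]/2 = [−92.7 + √(92.7² + 4×92.7×16.2)]/2 = 14.1 m/s
Subgeostrophic (V < V_g = 16.2 m/s), as expected around a low.

14.1 m/s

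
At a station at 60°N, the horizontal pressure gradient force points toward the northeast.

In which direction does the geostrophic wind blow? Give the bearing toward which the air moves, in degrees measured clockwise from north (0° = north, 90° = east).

The pressure-gradient force points toward the northeast (bearing 045°).
Geostrophic balance: in the Northern Hemisphere the Coriolis force deflects motion to the right, so the geostrophic wind blows 90° to the right of the pressure-gradient force (low pressure on the left).
Rotating 045° by 90° clockwise gives 135° — the wind blows toward the southeast.

135°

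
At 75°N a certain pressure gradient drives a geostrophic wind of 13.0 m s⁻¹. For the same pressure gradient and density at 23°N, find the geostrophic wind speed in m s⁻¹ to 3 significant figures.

32.1 m s⁻¹

With the same pressure gradient and density, V_g ∝ 1/f ∝ 1/sin φ.
V₂ = V₁ · sin φ₁ / sin φ₂ = 13.0 × sin 75° / sin 23°
V₂ = 13.0 × 0.9659/0.3907 = 32.1 m s⁻¹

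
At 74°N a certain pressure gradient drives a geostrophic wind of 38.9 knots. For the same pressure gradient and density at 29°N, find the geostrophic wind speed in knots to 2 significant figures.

77 knots

With the same pressure gradient and density, V_g ∝ 1/f ∝ 1/sin φ.
V₂ = V₁ · sin φ₁ / sin φ₂ = 38.9 × sin 74° / sin 29°
V₂ = 38.9 × 0.9613/0.4848 = 77 knots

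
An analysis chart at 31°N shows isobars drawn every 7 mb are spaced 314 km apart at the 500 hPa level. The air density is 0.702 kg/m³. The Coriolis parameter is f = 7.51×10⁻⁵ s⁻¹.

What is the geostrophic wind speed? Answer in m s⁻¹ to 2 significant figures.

Pressure gradient: |∂P/∂n| = 700 Pa / 314000 m = 2.23×10⁻³ Pa/m
Geostrophic balance (pressure-gradient force = Coriolis force):
V_g = (1/(fρ)) |∂P/∂n| = 2.23×10⁻³ / (7.51×10⁻⁵ × 0.702) = 42.3 m/s

42 m s⁻¹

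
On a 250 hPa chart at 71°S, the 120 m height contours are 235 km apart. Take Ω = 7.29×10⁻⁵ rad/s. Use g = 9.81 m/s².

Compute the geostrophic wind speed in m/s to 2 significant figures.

Coriolis parameter at 71°S:
f = 2Ω sin φ = 2 × 7.29×10⁻⁵ × sin 71° = 1.38×10⁻⁴ s⁻¹
Height gradient: |∂Z/∂n| = 120 m / 235000 m = 5.11×10⁻⁴
On a pressure surface, geostrophic balance gives V_g = (g/f)|∂Z/∂n|:
V_g = 9.81 × 5.11×10⁻⁴ / 1.38×10⁻⁴ = 36.3 m/s

36 m/s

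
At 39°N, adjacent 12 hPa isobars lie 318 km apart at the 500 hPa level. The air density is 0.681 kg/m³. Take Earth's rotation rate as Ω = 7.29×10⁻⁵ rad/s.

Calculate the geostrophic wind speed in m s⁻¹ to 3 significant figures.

Coriolis parameter at 39°N:
f = 2Ω sin φ = 2 × 7.29×10⁻⁵ × sin 39° = 9.18×10⁻⁵ s⁻¹
Pressure gradient: |∂P/∂n| = 1200 Pa / 318000 m = 3.77×10⁻³ Pa/m
Geostrophic balance (pressure-gradient force = Coriolis force):
V_g = (1/(fρ)) |∂P/∂n| = 3.77×10⁻³ / (9.18×10⁻⁵ × 0.681) = 60.4 m/s

60.4 m s⁻¹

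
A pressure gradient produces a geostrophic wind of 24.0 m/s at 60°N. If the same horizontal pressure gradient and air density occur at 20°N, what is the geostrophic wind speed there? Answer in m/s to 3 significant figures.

60.8 m/s

With the same pressure gradient and density, V_g ∝ 1/f ∝ 1/sin φ.
V₂ = V₁ · sin φ₁ / sin φ₂ = 24.0 × sin 60° / sin 20°
V₂ = 24.0 × 0.8660/0.3420 = 60.8 m/s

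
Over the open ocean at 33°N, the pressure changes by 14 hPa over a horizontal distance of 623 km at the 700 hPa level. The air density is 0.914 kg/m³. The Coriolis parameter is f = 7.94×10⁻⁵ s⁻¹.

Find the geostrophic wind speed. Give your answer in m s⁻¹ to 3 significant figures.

31.0 m s⁻¹

Pressure gradient: |∂P/∂n| = 1400 Pa / 623000 m = 2.25×10⁻³ Pa/m
Geostrophic balance (pressure-gradient force = Coriolis force):
V_g = (1/(fρ)) |∂P/∂n| = 2.25×10⁻³ / (7.94×10⁻⁵ × 0.914) = 31.0 m/s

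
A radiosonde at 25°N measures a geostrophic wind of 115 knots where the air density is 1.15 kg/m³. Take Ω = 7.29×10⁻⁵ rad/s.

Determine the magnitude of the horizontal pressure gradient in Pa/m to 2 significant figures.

Coriolis parameter at 25°N:
f = 2Ω sin φ = 2 × 7.29×10⁻⁵ × sin 25° = 6.16×10⁻⁵ s⁻¹
Wind speed in SI: 115 knots = 59.2 m/s
Geostrophic balance rearranged: |∂P/∂n| = f ρ V_g
|∂P/∂n| = 6.16×10⁻⁵ × 1.15 × 59.2 = 4.19×10⁻³ Pa/m

4.2×10⁻³ Pa/m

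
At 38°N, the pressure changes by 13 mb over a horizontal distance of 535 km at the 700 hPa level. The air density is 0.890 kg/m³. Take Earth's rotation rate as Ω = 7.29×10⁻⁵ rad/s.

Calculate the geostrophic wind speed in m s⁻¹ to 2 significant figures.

Coriolis parameter at 38°N:
f = 2Ω sin φ = 2 × 7.29×10⁻⁵ × sin 38° = 8.98×10⁻⁵ s⁻¹
Pressure gradient: |∂P/∂n| = 1300 Pa / 535000 m = 2.43×10⁻³ Pa/m
Geostrophic balance (pressure-gradient force = Coriolis force):
V_g = (1/(fρ)) |∂P/∂n| = 2.43×10⁻³ / (8.98×10⁻⁵ × 0.890) = 30.4 m/s

30 m s⁻¹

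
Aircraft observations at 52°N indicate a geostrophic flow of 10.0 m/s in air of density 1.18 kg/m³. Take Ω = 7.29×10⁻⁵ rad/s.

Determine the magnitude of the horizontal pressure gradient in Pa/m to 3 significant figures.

Coriolis parameter at 52°N:
f = 2Ω sin φ = 2 × 7.29×10⁻⁵ × sin 52° = 1.15×10⁻⁴ s⁻¹
Geostrophic balance rearranged: |∂P/∂n| = f ρ V_g
|∂P/∂n| = 1.15×10⁻⁴ × 1.18 × 10.0 = 1.36×10⁻³ Pa/m

1.36×10⁻³ Pa/m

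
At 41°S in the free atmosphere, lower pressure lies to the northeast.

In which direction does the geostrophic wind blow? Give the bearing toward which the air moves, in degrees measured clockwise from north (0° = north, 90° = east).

315°

The pressure-gradient force points toward the northeast (bearing 045°).
Geostrophic balance: in the Southern Hemisphere the Coriolis force deflects motion to the left, so the geostrophic wind blows 90° to the left of the pressure-gradient force (low pressure on the right).
Rotating 045° by 90° counterclockwise gives 315° — the wind blows toward the northwest.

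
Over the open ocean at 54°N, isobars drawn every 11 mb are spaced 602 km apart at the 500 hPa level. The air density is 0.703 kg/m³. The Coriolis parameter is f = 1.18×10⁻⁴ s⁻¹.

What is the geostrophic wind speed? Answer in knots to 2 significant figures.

43 knots

Pressure gradient: |∂P/∂n| = 1100 Pa / 602000 m = 1.83×10⁻³ Pa/m
Geostrophic balance (pressure-gradient force = Coriolis force):
V_g = (1/(fρ)) |∂P/∂n| = 1.83×10⁻³ / (1.18×10⁻⁴ × 0.703) = 22.0 m/s
Converting: 22.0 m/s × 1.944 = 43 knots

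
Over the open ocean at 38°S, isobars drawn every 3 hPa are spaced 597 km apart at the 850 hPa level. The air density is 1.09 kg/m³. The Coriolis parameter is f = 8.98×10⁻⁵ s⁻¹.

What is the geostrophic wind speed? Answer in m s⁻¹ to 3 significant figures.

Pressure gradient: |∂P/∂n| = 300 Pa / 597000 m = 5.03×10⁻⁴ Pa/m
Geostrophic balance (pressure-gradient force = Coriolis force):
V_g = (1/(fρ)) |∂P/∂n| = 5.03×10⁻⁴ / (8.98×10⁻⁵ × 1.09) = 5.13 m/s

5.13 m s⁻¹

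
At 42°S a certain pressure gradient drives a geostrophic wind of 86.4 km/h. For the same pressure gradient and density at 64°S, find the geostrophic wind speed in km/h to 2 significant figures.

64 km/h

With the same pressure gradient and density, V_g ∝ 1/f ∝ 1/sin φ.
V₂ = V₁ · sin φ₁ / sin φ₂ = 86.4 × sin 42° / sin 64°
V₂ = 86.4 × 0.6691/0.8988 = 64 km/h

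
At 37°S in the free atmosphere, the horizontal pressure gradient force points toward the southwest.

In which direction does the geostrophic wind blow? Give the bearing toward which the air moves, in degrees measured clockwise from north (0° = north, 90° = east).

The pressure-gradient force points toward the southwest (bearing 225°).
Geostrophic balance: in the Southern Hemisphere the Coriolis force deflects motion to the left, so the geostrophic wind blows 90° to the left of the pressure-gradient force (low pressure on the right).
Rotating 225° by 90° counterclockwise gives 135° — the wind blows toward the southeast.

135°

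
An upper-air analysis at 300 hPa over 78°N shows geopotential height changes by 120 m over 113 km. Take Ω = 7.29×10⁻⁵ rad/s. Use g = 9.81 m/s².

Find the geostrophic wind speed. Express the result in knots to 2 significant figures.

140 knots

Coriolis parameter at 78°N:
f = 2Ω sin φ = 2 × 7.29×10⁻⁵ × sin 78° = 1.43×10⁻⁴ s⁻¹
Height gradient: |∂Z/∂n| = 120 m / 113000 m = 1.06×10⁻³
On a pressure surface, geostrophic balance gives V_g = (g/f)|∂Z/∂n|:
V_g = 9.81 × 1.06×10⁻³ / 1.43×10⁻⁴ = 73.0 m/s
Converting: 73.0 m/s × 1.944 = 140 knots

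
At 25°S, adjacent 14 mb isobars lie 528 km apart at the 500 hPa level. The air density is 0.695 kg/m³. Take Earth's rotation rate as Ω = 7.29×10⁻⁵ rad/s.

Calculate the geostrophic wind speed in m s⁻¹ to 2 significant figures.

62 m s⁻¹

Coriolis parameter at 25°S:
f = 2Ω sin φ = 2 × 7.29×10⁻⁵ × sin 25° = 6.16×10⁻⁵ s⁻¹
Pressure gradient: |∂P/∂n| = 1400 Pa / 528000 m = 2.65×10⁻³ Pa/m
Geostrophic balance (pressure-gradient force = Coriolis force):
V_g = (1/(fρ)) |∂P/∂n| = 2.65×10⁻³ / (6.16×10⁻⁵ × 0.695) = 61.9 m/s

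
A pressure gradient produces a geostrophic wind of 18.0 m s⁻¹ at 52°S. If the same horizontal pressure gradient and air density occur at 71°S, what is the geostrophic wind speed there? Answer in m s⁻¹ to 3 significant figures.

With the same pressure gradient and density, V_g ∝ 1/f ∝ 1/sin φ.
V₂ = V₁ · sin φ₁ / sin φ₂ = 18.0 × sin 52° / sin 71°
V₂ = 18.0 × 0.7880/0.9455 = 15.0 m s⁻¹

15.0 m s⁻¹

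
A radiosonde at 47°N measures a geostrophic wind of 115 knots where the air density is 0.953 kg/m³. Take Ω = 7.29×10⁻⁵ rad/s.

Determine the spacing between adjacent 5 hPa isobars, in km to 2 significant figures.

Coriolis parameter at 47°N:
f = 2Ω sin φ = 2 × 7.29×10⁻⁵ × sin 47° = 1.07×10⁻⁴ s⁻¹
Wind speed in SI: 115 knots = 59.2 m/s
Geostrophic balance rearranged: |∂P/∂n| = f ρ V_g
|∂P/∂n| = 1.07×10⁻⁴ × 0.953 × 59.2 = 6.01×10⁻³ Pa/m
Isobar spacing: Δn = ΔP/|∂P/∂n| = 500 Pa / 6.01×10⁻³ Pa/m = 83168 m ≈ 83 km

83 km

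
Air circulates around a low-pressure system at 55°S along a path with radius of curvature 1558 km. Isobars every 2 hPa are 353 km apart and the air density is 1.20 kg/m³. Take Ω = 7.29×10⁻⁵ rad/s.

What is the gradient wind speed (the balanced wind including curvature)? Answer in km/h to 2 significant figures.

Coriolis parameter at 55°S:
f = 2Ω sin φ = 2 × 7.29×10⁻⁵ × sin 55° = 1.19×10⁻⁴ s⁻¹
Pressure gradient: |∂P/∂n| = 200 Pa / 353000 m = 5.67×10⁻⁴ Pa/m
Geostrophic speed: V_g = |∂P/∂n|/(fρ) = 5.67×10⁻⁴/(1.19×10⁻⁴ × 1.20) = 3.95 m/s
Around a low, centrifugal force acts outward with Coriolis, so pressure-gradient force balances both:
(1/ρ)|∂P/∂n| = fV + V²/R  →  V² + fR·V − fR·V_g = 0
With fR = 1.19×10⁻⁴ × 1558×10³ m = 186 m/s:
V = [−fR + √((fR)² + 4 fR V_g)]/2 = [−186 + √(186² + 4×186×3.95)]/2 = 3.87 m/s
Subgeostrophic (V < V_g = 3.95 m/s), as expected around a low.
Converting: 3.87 m/s × 3.6 = 14 km/h

14 km/h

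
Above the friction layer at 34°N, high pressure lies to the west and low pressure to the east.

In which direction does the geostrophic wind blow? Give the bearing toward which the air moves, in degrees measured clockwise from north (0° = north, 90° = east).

180°

The pressure-gradient force points toward the east (bearing 090°).
Geostrophic balance: in the Northern Hemisphere the Coriolis force deflects motion to the right, so the geostrophic wind blows 90° to the right of the pressure-gradient force (low pressure on the left).
Rotating 090° by 90° clockwise gives 180° — the wind blows toward the south.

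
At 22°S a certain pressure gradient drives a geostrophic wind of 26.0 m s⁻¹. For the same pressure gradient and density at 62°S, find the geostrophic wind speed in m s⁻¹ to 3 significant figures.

With the same pressure gradient and density, V_g ∝ 1/f ∝ 1/sin φ.
V₂ = V₁ · sin φ₁ / sin φ₂ = 26.0 × sin 22° / sin 62°
V₂ = 26.0 × 0.3746/0.8829 = 11.0 m s⁻¹

11.0 m s⁻¹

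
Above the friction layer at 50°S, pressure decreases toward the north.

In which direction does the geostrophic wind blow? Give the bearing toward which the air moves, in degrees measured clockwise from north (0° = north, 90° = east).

The pressure-gradient force points toward the north (bearing 000°).
Geostrophic balance: in the Southern Hemisphere the Coriolis force deflects motion to the left, so the geostrophic wind blows 90° to the left of the pressure-gradient force (low pressure on the right).
Rotating 000° by 90° counterclockwise gives 270° — the wind blows toward the west.

270°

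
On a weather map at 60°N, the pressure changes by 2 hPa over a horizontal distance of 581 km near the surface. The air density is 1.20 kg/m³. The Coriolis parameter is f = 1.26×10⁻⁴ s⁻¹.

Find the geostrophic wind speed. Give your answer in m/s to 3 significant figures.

Pressure gradient: |∂P/∂n| = 200 Pa / 581000 m = 3.44×10⁻⁴ Pa/m
Geostrophic balance (pressure-gradient force = Coriolis force):
V_g = (1/(fρ)) |∂P/∂n| = 3.44×10⁻⁴ / (1.26×10⁻⁴ × 1.20) = 2.28 m/s

2.28 m/s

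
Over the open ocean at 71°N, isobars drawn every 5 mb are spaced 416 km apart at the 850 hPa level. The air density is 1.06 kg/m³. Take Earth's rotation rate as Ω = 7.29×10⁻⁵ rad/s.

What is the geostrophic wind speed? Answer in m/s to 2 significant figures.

8.2 m/s

Coriolis parameter at 71°N:
f = 2Ω sin φ = 2 × 7.29×10⁻⁵ × sin 71° = 1.38×10⁻⁴ s⁻¹
Pressure gradient: |∂P/∂n| = 500 Pa / 416000 m = 1.20×10⁻³ Pa/m
Geostrophic balance (pressure-gradient force = Coriolis force):
V_g = (1/(fρ)) |∂P/∂n| = 1.20×10⁻³ / (1.38×10⁻⁴ × 1.06) = 8.23 m/s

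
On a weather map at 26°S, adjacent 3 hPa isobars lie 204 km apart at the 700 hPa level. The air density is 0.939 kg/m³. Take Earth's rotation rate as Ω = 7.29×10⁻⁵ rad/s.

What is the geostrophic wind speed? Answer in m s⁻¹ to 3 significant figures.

Coriolis parameter at 26°S:
f = 2Ω sin φ = 2 × 7.29×10⁻⁵ × sin 26° = 6.39×10⁻⁵ s⁻¹
Pressure gradient: |∂P/∂n| = 300 Pa / 204000 m = 1.47×10⁻³ Pa/m
Geostrophic balance (pressure-gradient force = Coriolis force):
V_g = (1/(fρ)) |∂P/∂n| = 1.47×10⁻³ / (6.39×10⁻⁵ × 0.939) = 24.5 m/s

24.5 m s⁻¹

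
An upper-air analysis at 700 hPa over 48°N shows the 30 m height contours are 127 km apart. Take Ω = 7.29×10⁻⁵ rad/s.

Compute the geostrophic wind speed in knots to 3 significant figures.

41.6 knots

Coriolis parameter at 48°N:
f = 2Ω sin φ = 2 × 7.29×10⁻⁵ × sin 48° = 1.08×10⁻⁴ s⁻¹
Height gradient: |∂Z/∂n| = 30 m / 127000 m = 2.36×10⁻⁴
On a pressure surface, geostrophic balance gives V_g = (g/f)|∂Z/∂n|:
V_g = 9.81 × 2.36×10⁻⁴ / 1.08×10⁻⁴ = 21.4 m/s
Converting: 21.4 m/s × 1.944 = 41.6 knots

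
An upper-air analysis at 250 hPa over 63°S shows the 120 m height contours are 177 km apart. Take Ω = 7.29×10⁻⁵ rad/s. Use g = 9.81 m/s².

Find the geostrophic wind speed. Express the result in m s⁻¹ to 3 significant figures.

51.2 m s⁻¹

Coriolis parameter at 63°S:
f = 2Ω sin φ = 2 × 7.29×10⁻⁵ × sin 63° = 1.30×10⁻⁴ s⁻¹
Height gradient: |∂Z/∂n| = 120 m / 177000 m = 6.78×10⁻⁴
On a pressure surface, geostrophic balance gives V_g = (g/f)|∂Z/∂n|:
V_g = 9.81 × 6.78×10⁻⁴ / 1.30×10⁻⁴ = 51.2 m/s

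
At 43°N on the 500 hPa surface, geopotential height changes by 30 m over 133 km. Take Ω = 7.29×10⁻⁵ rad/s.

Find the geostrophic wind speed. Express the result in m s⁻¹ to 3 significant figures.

22.3 m s⁻¹

Coriolis parameter at 43°N:
f = 2Ω sin φ = 2 × 7.29×10⁻⁵ × sin 43° = 9.94×10⁻⁵ s⁻¹
Height gradient: |∂Z/∂n| = 30 m / 133000 m = 2.26×10⁻⁴
On a pressure surface, geostrophic balance gives V_g = (g/f)|∂Z/∂n|:
V_g = 9.81 × 2.26×10⁻⁴ / 9.94×10⁻⁵ = 22.3 m/s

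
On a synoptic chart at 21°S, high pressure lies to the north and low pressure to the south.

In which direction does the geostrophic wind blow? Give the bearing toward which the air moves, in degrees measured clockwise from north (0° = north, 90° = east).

090°

The pressure-gradient force points toward the south (bearing 180°).
Geostrophic balance: in the Southern Hemisphere the Coriolis force deflects motion to the left, so the geostrophic wind blows 90° to the left of the pressure-gradient force (low pressure on the right).
Rotating 180° by 90° counterclockwise gives 090° — the wind blows toward the east.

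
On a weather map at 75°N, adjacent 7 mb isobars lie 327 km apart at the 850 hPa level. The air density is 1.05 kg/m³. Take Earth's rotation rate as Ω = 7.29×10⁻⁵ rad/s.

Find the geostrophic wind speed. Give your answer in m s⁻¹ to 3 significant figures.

Coriolis parameter at 75°N:
f = 2Ω sin φ = 2 × 7.29×10⁻⁵ × sin 75° = 1.41×10⁻⁴ s⁻¹
Pressure gradient: |∂P/∂n| = 700 Pa / 327000 m = 2.14×10⁻³ Pa/m
Geostrophic balance (pressure-gradient force = Coriolis force):
V_g = (1/(fρ)) |∂P/∂n| = 2.14×10⁻³ / (1.41×10⁻⁴ × 1.05) = 14.5 m/s

14.5 m s⁻¹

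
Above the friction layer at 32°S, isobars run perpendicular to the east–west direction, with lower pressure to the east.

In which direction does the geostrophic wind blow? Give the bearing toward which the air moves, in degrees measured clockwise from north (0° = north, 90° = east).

The pressure-gradient force points toward the east (bearing 090°).
Geostrophic balance: in the Southern Hemisphere the Coriolis force deflects motion to the left, so the geostrophic wind blows 90° to the left of the pressure-gradient force (low pressure on the right).
Rotating 090° by 90° counterclockwise gives 000° — the wind blows toward the north.

000°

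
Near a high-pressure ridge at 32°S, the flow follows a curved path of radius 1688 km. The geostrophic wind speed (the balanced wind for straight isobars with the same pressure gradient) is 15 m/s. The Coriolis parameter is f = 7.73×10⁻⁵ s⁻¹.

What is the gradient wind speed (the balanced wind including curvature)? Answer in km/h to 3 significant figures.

Around a high, pressure-gradient force acts outward with centrifugal, so Coriolis balances both:
fV = (1/ρ)|∂P/∂n| + V²/R  →  V² − fR·V + fR·V_g = 0
With fR = 7.73×10⁻⁵ × 1688×10³ m = 130 m/s:
V = [fR − √((fR)² − 4 fR V_g)]/2 = [130 − √(130² − 4×130×15)]/2 = 17.3 m/s
Supergeostrophic (V > V_g = 15 m/s), as expected around a high.
Converting: 17.3 m/s × 3.6 = 62.2 km/h

62.2 km/h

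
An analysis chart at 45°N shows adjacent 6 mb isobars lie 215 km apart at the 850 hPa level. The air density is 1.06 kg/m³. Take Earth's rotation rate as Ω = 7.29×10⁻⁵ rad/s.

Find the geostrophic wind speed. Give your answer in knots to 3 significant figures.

Coriolis parameter at 45°N:
f = 2Ω sin φ = 2 × 7.29×10⁻⁵ × sin 45° = 1.03×10⁻⁴ s⁻¹
Pressure gradient: |∂P/∂n| = 600 Pa / 215000 m = 2.79×10⁻³ Pa/m
Geostrophic balance (pressure-gradient force = Coriolis force):
V_g = (1/(fρ)) |∂P/∂n| = 2.79×10⁻³ / (1.03×10⁻⁴ × 1.06) = 25.5 m/s
Converting: 25.5 m/s × 1.944 = 49.6 knots

49.6 knots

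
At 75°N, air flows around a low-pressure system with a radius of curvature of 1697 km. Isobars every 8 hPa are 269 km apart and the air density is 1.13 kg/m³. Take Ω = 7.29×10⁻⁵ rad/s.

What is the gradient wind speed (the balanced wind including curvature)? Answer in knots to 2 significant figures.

Coriolis parameter at 75°N:
f = 2Ω sin φ = 2 × 7.29×10⁻⁵ × sin 75° = 1.41×10⁻⁴ s⁻¹
Pressure gradient: |∂P/∂n| = 800 Pa / 269000 m = 2.97×10⁻³ Pa/m
Geostrophic speed: V_g = |∂P/∂n|/(fρ) = 2.97×10⁻³/(1.41×10⁻⁴ × 1.13) = 18.7 m/s
Around a low, centrifugal force acts outward with Coriolis, so pressure-gradient force balances both:
(1/ρ)|∂P/∂n| = fV + V²/R  →  V² + fR·V − fR·V_g = 0
With fR = 1.41×10⁻⁴ × 1697×10³ m = 239 m/s:
V = [−fR + √((fR)² + 4 fR V_g)]/2 = [−239 + √(239² + 4×239×18.7)]/2 = 17.4 m/s
Subgeostrophic (V < V_g = 18.7 m/s), as expected around a low.
Converting: 17.4 m/s × 1.944 = 34 knots

34 knots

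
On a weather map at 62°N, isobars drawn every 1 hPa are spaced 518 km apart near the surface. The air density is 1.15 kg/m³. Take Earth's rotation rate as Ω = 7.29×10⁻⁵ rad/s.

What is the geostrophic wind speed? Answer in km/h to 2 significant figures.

4.7 km/h

Coriolis parameter at 62°N:
f = 2Ω sin φ = 2 × 7.29×10⁻⁵ × sin 62° = 1.29×10⁻⁴ s⁻¹
Pressure gradient: |∂P/∂n| = 100 Pa / 518000 m = 1.93×10⁻⁴ Pa/m
Geostrophic balance (pressure-gradient force = Coriolis force):
V_g = (1/(fρ)) |∂P/∂n| = 1.93×10⁻⁴ / (1.29×10⁻⁴ × 1.15) = 1.30 m/s
Converting: 1.30 m/s × 3.6 = 4.7 km/h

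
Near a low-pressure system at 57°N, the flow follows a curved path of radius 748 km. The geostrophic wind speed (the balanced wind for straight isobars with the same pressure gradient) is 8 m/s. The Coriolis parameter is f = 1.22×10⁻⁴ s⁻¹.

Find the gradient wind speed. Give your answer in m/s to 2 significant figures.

Around a low, centrifugal force acts outward with Coriolis, so pressure-gradient force balances both:
(1/ρ)|∂P/∂n| = fV + V²/R  →  V² + fR·V − fR·V_g = 0
With fR = 1.22×10⁻⁴ × 748×10³ m = 91.3 m/s:
V = [−fR + √((fR)² + 4 fR V_g)]/2 = [−91.3 + √(91.3² + 4×91.3×8)]/2 = 7.4 m/s
Subgeostrophic (V < V_g = 8 m/s), as expected around a low.

7.4 m/s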